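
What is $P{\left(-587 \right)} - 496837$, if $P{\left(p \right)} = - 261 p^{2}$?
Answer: $-90429346$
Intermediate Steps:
$P{\left(-587 \right)} - 496837 = - 261 \left(-587\right)^{2} - 496837 = \left(-261\right) 344569 - 496837 = -89932509 - 496837 = -90429346$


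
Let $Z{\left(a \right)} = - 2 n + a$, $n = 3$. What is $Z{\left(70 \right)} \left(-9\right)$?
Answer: $-576$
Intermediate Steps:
$Z{\left(a \right)} = -6 + a$ ($Z{\left(a \right)} = \left(-2\right) 3 + a = -6 + a$)
$Z{\left(70 \right)} \left(-9\right) = \left(-6 + 70\right) \left(-9\right) = 64 \left(-9\right) = -576$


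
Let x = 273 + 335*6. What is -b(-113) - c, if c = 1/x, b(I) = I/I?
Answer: -2284/2283 ≈ -1.0004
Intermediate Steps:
b(I) = 1
x = 2283 (x = 273 + 2010 = 2283)
c = 1/2283 ≈ 0.00043802
-b(-113) - c = -1*1 - 1*1/2283 = -1 - 1/2283 = -2284/2283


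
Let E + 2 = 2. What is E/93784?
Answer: 0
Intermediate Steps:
E = 0 (E = -2 + 2 = 0)
E/93784 = 0/93784 = 0*(1/93784) = 0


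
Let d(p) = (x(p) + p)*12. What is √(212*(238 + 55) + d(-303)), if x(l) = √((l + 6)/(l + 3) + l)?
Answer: √(1462000 + 30*I*√30201)/5 ≈ 241.83 + 0.43118*I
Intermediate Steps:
x(l) = √(l + (6 + l)/(3 + l)) (x(l) = √((6 + l)/(3 + l) + l) = √(l + (6 + l)/(3 + l)))
d(p) = 12*p + 12*√((6 + p + p*(3 + p))/(3 + p)) (d(p) = (√((6 + p + p*(3 + p))/(3 + p)) + p)*12 = (p + √((6 + p + p*(3 + p))/(3 + p)))*12 = 12*p + 12*√((6 + p + p*(3 + p))/(3 + p)))
√(212*(238 + 55) + d(-303)) = √(212*(238 + 55) + (12*(-303) + 12*√((6 - 303 - 303*(3 - 303))/(3 - 303)))) = √(212*293 + (-3636 + 12*√((6 - 303 - 303*(-300))/(-300)))) = √(62116 + (-3636 + 12*√(-(6 - 303 + 90900)/300))) = √(62116 + (-3636 + 12*√(-1/300*90603))) = √(62116 + (-3636 + 12*√(-30201/100))) = √(62116 + (-3636 + 12*(I*√30201/10))) = √(62116 + (-3636 + 6*I*√30201/5)) = √(58480 + 6*I*√30201/5)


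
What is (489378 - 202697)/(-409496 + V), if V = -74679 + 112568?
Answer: -286681/371607 ≈ -0.77146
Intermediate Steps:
V = 37889
(489378 - 202697)/(-409496 + V) = (489378 - 202697)/(-409496 + 37889) = 286681/(-371607) = 286681*(-1/371607) = -286681/371607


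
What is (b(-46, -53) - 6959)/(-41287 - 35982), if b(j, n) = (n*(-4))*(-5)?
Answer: 8019/77269 ≈ 0.10378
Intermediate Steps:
b(j, n) = 20*n (b(j, n) = -4*n*(-5) = 20*n)
(b(-46, -53) - 6959)/(-41287 - 35982) = (20*(-53) - 6959)/(-41287 - 35982) = (-1060 - 6959)/(-77269) = -8019*(-1/77269) = 8019/77269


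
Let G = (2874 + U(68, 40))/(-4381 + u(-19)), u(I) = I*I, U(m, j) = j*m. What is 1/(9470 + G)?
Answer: 2010/19031903 ≈ 0.00010561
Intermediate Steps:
u(I) = I**2
G = -2797/2010 (G = (2874 + 40*68)/(-4381 + (-19)**2) = (2874 + 2720)/(-4381 + 361) = 5594/(-4020) = 5594*(-1/4020) = -2797/2010 ≈ -1.3915)
1/(9470 + G) = 1/(9470 - 2797/2010) = 1/(19031903/2010) = 2010/19031903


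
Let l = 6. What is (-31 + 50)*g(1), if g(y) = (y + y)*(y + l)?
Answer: 266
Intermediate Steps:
g(y) = 2*y*(6 + y) (g(y) = (y + y)*(y + 6) = (2*y)*(6 + y) = 2*y*(6 + y))
(-31 + 50)*g(1) = (-31 + 50)*(2*1*(6 + 1)) = 19*(2*1*7) = 19*14 = 266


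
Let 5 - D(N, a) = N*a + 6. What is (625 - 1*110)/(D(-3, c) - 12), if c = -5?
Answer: -515/28 ≈ -18.393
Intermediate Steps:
D(N, a) = -1 - N*a (D(N, a) = 5 - (N*a + 6) = 5 - (6 + N*a) = 5 + (-6 - N*a) = -1 - N*a)
(625 - 1*110)/(D(-3, c) - 12) = (625 - 1*110)/((-1 - 1*(-3)*(-5)) - 12) = (625 - 110)/((-1 - 15) - 12) = 515/(-16 - 12) = 515/(-28) = 515*(-1/28) = -515/28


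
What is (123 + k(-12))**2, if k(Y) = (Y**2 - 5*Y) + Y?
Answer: 99225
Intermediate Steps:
k(Y) = Y**2 - 4*Y
(123 + k(-12))**2 = (123 - 12*(-4 - 12))**2 = (123 - 12*(-16))**2 = (123 + 192)**2 = 315**2 = 99225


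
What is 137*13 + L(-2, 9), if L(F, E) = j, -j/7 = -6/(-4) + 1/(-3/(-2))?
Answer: 10595/6 ≈ 1765.8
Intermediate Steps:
j = -91/6 (j = -7*(-6/(-4) + 1/(-3/(-2))) = -7*(-6*(-¼) + 1/(-3*(-½))) = -7*(3/2 + 1/(3/2)) = -7*(3/2 + 1*(⅔)) = -7*(3/2 + ⅔) = -7*13/6 = -91/6 ≈ -15.167)
L(F, E) = -91/6
137*13 + L(-2, 9) = 137*13 - 91/6 = 1781 - 91/6 = 10595/6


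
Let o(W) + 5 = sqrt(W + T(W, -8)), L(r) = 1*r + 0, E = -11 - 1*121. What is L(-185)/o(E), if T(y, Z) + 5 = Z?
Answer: 185/34 + 37*I*sqrt(145)/34 ≈ 5.4412 + 13.104*I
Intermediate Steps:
E = -132 (E = -11 - 121 = -132)
T(y, Z) = -5 + Z
L(r) = r (L(r) = r + 0 = r)
o(W) = -5 + sqrt(-13 + W) (o(W) = -5 + sqrt(W + (-5 - 8)) = -5 + sqrt(W - 13) = -5 + sqrt(-13 + W))
L(-185)/o(E) = -185/(-5 + sqrt(-13 - 132)) = -185/(-5 + sqrt(-145)) = -185/(-5 + I*sqrt(145))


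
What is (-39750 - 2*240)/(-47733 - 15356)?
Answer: 40230/63089 ≈ 0.63767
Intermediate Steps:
(-39750 - 2*240)/(-47733 - 15356) = (-39750 - 480)/(-63089) = -40230*(-1/63089) = 40230/63089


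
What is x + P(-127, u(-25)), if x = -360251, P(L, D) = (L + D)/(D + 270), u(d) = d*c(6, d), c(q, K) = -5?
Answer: -142299147/395 ≈ -3.6025e+5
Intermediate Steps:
u(d) = -5*d (u(d) = d*(-5) = -5*d)
P(L, D) = (D + L)/(270 + D)
x + P(-127, u(-25)) = -360251 + (-5*(-25) - 127)/(270 - 5*(-25)) = -360251 + (125 - 127)/(270 + 125) = -360251 - 2/395 = -142299147/395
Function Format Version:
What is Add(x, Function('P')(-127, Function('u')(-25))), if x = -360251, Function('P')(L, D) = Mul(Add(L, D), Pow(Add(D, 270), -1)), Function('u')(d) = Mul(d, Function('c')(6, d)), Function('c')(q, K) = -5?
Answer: Rational(-142299147, 395) ≈ -3.6025e+5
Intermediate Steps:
Function('u')(d) = Mul(-5, d) (Function('u')(d) = Mul(d, -5) = Mul(-5, d))
Function('P')(L, D) = Mul(Pow(Add(270, D), -1), Add(D, L)) (Function('P')(L, D) = Mul(Add(D, L), Pow(Add(270, D), -1)) = Mul(Pow(Add(270, D), -1), Add(D, L)))
Add(x, Function('P')(-127, Function('u')(-25))) = Add(-360251, Mul(Pow(Add(270, Mul(-5, -25)), -1), Add(Mul(-5, -25), -127))) = Add(-360251, Mul(Pow(Add(270, 125), -1), Add(125, -127))) = Add(-360251, Mul(Pow(395, -1), -2)) = Add(-360251, Mul(Rational(1, 395), -2)) = Add(-360251, Rational(-2, 395)) = Rational(-142299147, 395)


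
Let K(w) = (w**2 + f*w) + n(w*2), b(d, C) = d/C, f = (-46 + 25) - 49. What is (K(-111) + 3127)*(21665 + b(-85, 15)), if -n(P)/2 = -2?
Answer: 1508919116/3 ≈ 5.0297e+8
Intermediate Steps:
n(P) = 4 (n(P) = -2*(-2) = 4)
f = -70 (f = -21 - 49 = -70)
K(w) = 4 + w**2 - 70*w (K(w) = (w**2 - 70*w) + 4 = 4 + w**2 - 70*w)
(K(-111) + 3127)*(21665 + b(-85, 15)) = ((4 + (-111)**2 - 70*(-111)) + 3127)*(21665 - 85/15) = ((4 + 12321 + 7770) + 3127)*(21665 - 85*1/15) = (20095 + 3127)*(21665 - 17/3) = 23222*(64978/3) = 1508919116/3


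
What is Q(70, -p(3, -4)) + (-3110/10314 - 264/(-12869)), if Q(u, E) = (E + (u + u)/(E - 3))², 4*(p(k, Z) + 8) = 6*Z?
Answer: 5734105935301/8030217393 ≈ 714.07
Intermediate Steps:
p(k, Z) = -8 + 3*Z/2 (p(k, Z) = -8 + (6*Z)/4 = -8 + 3*Z/2)
Q(u, E) = (E + 2*u/(-3 + E))² (Q(u, E) = (E + (2*u)/(-3 + E))² = (E + 2*u/(-3 + E))²)
Q(70, -p(3, -4)) + (-3110/10314 - 264/(-12869)) = ((-(-8 + (3/2)*(-4)))² - (-3)*(-8 + (3/2)*(-4)) + 2*70)²/(-3 - (-8 + (3/2)*(-4)))² + (-3110/10314 - 264/(-12869)) = ((-(-8 - 6))² - (-3)*(-8 - 6) + 140)²/(-3 - (-8 - 6))² + (-3110*1/10314 - 264*(-1/12869)) = ((-1*(-14))² - (-3)*(-14) + 140)²/(-3 - 1*(-14))² + (-1555/5157 + 264/12869) = (14² - 3*14 + 140)²/(-3 + 14)² - 18649847/66365433 = (196 - 42 + 140)²/11² - 18649847/66365433 = (1/121)*294² - 18649847/66365433 = (1/121)*86436 - 18649847/66365433 = 86436/121 - 18649847/66365433 = 5734105935301/8030217393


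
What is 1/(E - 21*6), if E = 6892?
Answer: 1/6766 ≈ 0.00014780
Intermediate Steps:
1/(E - 21*6) = 1/(6892 - 21*6) = 1/(6892 - 126) = 1/6766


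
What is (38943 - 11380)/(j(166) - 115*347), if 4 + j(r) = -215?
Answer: -27563/40124 ≈ -0.68694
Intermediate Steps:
j(r) = -219 (j(r) = -4 - 215 = -219)
(38943 - 11380)/(j(166) - 115*347) = (38943 - 11380)/(-219 - 115*347) = 27563/(-219 - 39905) = 27563/(-40124) = 27563*(-1/40124) = -27563/40124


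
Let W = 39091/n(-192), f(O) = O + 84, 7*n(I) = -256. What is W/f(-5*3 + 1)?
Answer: -39091/2560 ≈ -15.270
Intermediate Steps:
n(I) = -256/7 (n(I) = (⅐)*(-256) = -256/7)
f(O) = 84 + O
W = -273637/256 (W = 39091/(-256/7) = 39091*(-7/256) = -273637/256 ≈ -1068.9)
W/f(-5*3 + 1) = -273637/(256*(84 + (-5*3 + 1))) = -273637/(256*(84 + (-15 + 1))) = -273637/(256*(84 - 14)) = -273637/256/70 = -273637/256*1/70 = -39091/2560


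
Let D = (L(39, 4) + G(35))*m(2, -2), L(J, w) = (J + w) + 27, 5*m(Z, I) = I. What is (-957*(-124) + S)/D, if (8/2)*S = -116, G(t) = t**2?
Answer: -118639/518 ≈ -229.03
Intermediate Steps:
m(Z, I) = I/5
L(J, w) = 27 + J + w
S = -29 (S = (1/4)*(-116) = -29)
D = -518 (D = ((27 + 39 + 4) + 35**2)*((1/5)*(-2)) = (70 + 1225)*(-2/5) = 1295*(-2/5) = -518)
(-957*(-124) + S)/D = (-957*(-124) - 29)/(-518) = (118668 - 29)*(-1/518) = 118639*(-1/518) = -118639/518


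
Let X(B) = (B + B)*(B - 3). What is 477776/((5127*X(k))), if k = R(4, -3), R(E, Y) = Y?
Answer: 119444/46143 ≈ 2.5886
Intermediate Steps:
k = -3
X(B) = 2*B*(-3 + B) (X(B) = (2*B)*(-3 + B) = 2*B*(-3 + B))
477776/((5127*X(k))) = 477776/((5127*(2*(-3)*(-3 - 3)))) = 477776/((5127*(2*(-3)*(-6)))) = 477776/((5127*36)) = 477776/184572 = 477776*(1/184572) = 119444/46143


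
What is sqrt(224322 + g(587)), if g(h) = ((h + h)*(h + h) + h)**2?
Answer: sqrt(1901263397091) ≈ 1.3789e+6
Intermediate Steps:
g(h) = (h + 4*h**2)**2 (g(h) = ((2*h)*(2*h) + h)**2 = (4*h**2 + h)**2 = (h + 4*h**2)**2)
sqrt(224322 + g(587)) = sqrt(224322 + 587**2*(1 + 4*587)**2) = sqrt(224322 + 344569*(1 + 2348)**2) = sqrt(224322 + 344569*2349**2) = sqrt(224322 + 344569*5517801) = sqrt(224322 + 1901263172769) = sqrt(1901263397091)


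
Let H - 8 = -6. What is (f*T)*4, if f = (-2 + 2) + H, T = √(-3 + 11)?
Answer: 16*√2 ≈ 22.627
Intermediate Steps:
H = 2 (H = 8 - 6 = 2)
T = 2*√2 (T = √8 = 2*√2 ≈ 2.8284)
f = 2 (f = (-2 + 2) + 2 = 0 + 2 = 2)
(f*T)*4 = (2*(2*√2))*4 = (4*√2)*4 = 16*√2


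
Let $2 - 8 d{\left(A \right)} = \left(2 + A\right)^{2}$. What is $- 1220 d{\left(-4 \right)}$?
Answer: $305$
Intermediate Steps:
$d{\left(A \right)} = \frac{1}{4} - \frac{\left(2 + A\right)^{2}}{8}$
$- 1220 d{\left(-4 \right)} = - 1220 \left(\frac{1}{4} - \frac{\left(2 - 4\right)^{2}}{8}\right) = - 1220 \left(\frac{1}{4} - \frac{\left(-2\right)^{2}}{8}\right) = - 1220 \left(\frac{1}{4} - \frac{1}{2}\right) = \left(-1220\right) \left(- \frac{1}{4}\right) = 305$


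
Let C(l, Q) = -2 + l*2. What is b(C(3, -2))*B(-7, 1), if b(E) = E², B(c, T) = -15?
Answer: -240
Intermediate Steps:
C(l, Q) = -2 + 2*l
b(C(3, -2))*B(-7, 1) = (-2 + 2*3)²*(-15) = (-2 + 6)²*(-15) = 4²*(-15) = 16*(-15) = -240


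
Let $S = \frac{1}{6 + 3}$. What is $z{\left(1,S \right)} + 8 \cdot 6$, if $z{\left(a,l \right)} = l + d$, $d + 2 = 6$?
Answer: $\frac{469}{9} \approx 52.111$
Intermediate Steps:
$d = 4$ ($d = -2 + 6 = 4$)
$S = \frac{1}{9} \approx 0.11111$
$z{\left(a,l \right)} = 4 + l$ ($z{\left(a,l \right)} = l + 4 = 4 + l$)
$z{\left(1,S \right)} + 8 \cdot 6 = \left(4 + \frac{1}{9}\right) + 8 \cdot 6 = \frac{37}{9} + 48 = \frac{469}{9}$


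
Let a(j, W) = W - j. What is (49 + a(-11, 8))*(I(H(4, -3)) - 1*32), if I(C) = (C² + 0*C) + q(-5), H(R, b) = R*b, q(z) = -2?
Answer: 7480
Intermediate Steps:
I(C) = -2 + C² (I(C) = (C² + 0*C) - 2 = (C² + 0) - 2 = C² - 2 = -2 + C²)
(49 + a(-11, 8))*(I(H(4, -3)) - 1*32) = (49 + (8 - 1*(-11)))*((-2 + (4*(-3))²) - 1*32) = (49 + (8 + 11))*((-2 + (-12)²) - 32) = (49 + 19)*((-2 + 144) - 32) = 68*(142 - 32) = 68*110 = 7480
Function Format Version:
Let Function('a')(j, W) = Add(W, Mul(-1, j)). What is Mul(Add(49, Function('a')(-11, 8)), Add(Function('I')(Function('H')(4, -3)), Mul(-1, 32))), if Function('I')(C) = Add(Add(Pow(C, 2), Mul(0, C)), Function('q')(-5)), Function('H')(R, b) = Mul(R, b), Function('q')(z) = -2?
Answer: 7480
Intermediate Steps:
Function('I')(C) = Add(-2, Pow(C, 2)) (Function('I')(C) = Add(Add(Pow(C, 2), Mul(0, C)), -2) = Add(Add(Pow(C, 2), 0), -2) = Add(Pow(C, 2), -2) = Add(-2, Pow(C, 2)))
Mul(Add(49, Function('a')(-11, 8)), Add(Function('I')(Function('H')(4, -3)), Mul(-1, 32))) = Mul(Add(49, Add(8, Mul(-1, -11))), Add(Add(-2, Pow(Mul(4, -3), 2)), Mul(-1, 32))) = Mul(Add(49, Add(8, 11)), Add(Add(-2, Pow(-12, 2)), -32)) = Mul(Add(49, 19), Add(Add(-2, 144), -32)) = Mul(68, Add(142, -32)) = Mul(68, 110) = 7480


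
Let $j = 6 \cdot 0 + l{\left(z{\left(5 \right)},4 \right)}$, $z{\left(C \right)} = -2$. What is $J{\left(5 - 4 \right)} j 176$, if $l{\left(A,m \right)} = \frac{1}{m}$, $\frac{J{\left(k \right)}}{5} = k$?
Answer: $220$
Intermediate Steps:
$J{\left(k \right)} = 5 k$
$j = \frac{1}{4}$ ($j = 6 \cdot 0 + \frac{1}{4} = 0 + \frac{1}{4} = \frac{1}{4} \approx 0.25$)
$J{\left(5 - 4 \right)} j 176 = 5 \left(5 - 4\right) \frac{1}{4} \cdot 176 = 5 \cdot 1 \cdot \frac{1}{4} \cdot 176 = 5 \cdot \frac{1}{4} \cdot 176 = \frac{5}{4} \cdot 176 = 220$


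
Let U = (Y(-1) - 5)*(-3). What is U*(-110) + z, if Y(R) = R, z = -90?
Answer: -2070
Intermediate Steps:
U = 18 (U = (-1 - 5)*(-3) = -6*(-3) = 18)
U*(-110) + z = 18*(-110) - 90 = -1980 - 90 = -2070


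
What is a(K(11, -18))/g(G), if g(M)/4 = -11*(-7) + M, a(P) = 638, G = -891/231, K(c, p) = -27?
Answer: 2233/1024 ≈ 2.1807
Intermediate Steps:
G = -27/7 (G = -891*1/231 = -27/7 ≈ -3.8571)
g(M) = 308 + 4*M (g(M) = 4*(-11*(-7) + M) = 4*(77 + M) = 308 + 4*M)
a(K(11, -18))/g(G) = 638/(308 + 4*(-27/7)) = 638/(308 - 108/7) = 638/(2048/7) = 638*(7/2048) = 2233/1024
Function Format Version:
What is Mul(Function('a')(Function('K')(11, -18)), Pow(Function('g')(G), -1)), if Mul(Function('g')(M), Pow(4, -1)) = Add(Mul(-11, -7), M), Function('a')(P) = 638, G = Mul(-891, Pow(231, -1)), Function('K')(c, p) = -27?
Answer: Rational(2233, 1024) ≈ 2.1807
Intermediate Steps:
G = Rational(-27, 7) (G = Mul(-891, Rational(1, 231)) = Rational(-27, 7) ≈ -3.8571)
Function('g')(M) = Add(308, Mul(4, M)) (Function('g')(M) = Mul(4, Add(Mul(-11, -7), M)) = Mul(4, Add(77, M)) = Add(308, Mul(4, M)))
Mul(Function('a')(Function('K')(11, -18)), Pow(Function('g')(G), -1)) = Mul(638, Pow(Add(308, Mul(4, Rational(-27, 7))), -1)) = Mul(638, Pow(Add(308, Rational(-108, 7)), -1)) = Mul(638, Pow(Rational(2048, 7), -1)) = Mul(638, Rational(7, 2048)) = Rational(2233, 1024)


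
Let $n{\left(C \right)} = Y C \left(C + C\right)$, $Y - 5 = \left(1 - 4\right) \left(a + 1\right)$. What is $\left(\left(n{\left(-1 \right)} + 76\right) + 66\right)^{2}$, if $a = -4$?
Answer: $28900$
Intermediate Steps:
$Y = 14$ ($Y = 5 + \left(1 - 4\right) \left(-4 + 1\right) = 5 - -9 = 5 + 9 = 14$)
$n{\left(C \right)} = 28 C^{2}$ ($n{\left(C \right)} = 14 C \left(C + C\right) = 14 C 2 C = 14 \cdot 2 C^{2} = 28 C^{2}$)
$\left(\left(n{\left(-1 \right)} + 76\right) + 66\right)^{2} = \left(\left(28 \left(-1\right)^{2} + 76\right) + 66\right)^{2} = \left(\left(28 \cdot 1 + 76\right) + 66\right)^{2} = \left(\left(28 + 76\right) + 66\right)^{2} = \left(104 + 66\right)^{2} = 170^{2} = 28900$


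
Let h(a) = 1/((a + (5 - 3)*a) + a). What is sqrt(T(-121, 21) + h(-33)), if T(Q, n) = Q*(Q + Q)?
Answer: sqrt(127552359)/66 ≈ 171.12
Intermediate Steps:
h(a) = 1/(4*a) (h(a) = 1/((a + 2*a) + a) = 1/(3*a + a) = 1/(4*a))
T(Q, n) = 2*Q**2 (T(Q, n) = Q*(2*Q) = 2*Q**2)
sqrt(T(-121, 21) + h(-33)) = sqrt(2*(-121)**2 + (1/4)/(-33)) = sqrt(2*14641 + (1/4)*(-1/33)) = sqrt(29282 - 1/132) = sqrt(3865223/132) = sqrt(127552359)/66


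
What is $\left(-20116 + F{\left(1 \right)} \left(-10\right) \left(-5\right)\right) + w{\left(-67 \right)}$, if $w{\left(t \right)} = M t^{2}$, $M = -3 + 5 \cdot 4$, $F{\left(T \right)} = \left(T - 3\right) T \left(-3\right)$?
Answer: $56497$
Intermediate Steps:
$F{\left(T \right)} = - 3 T \left(-3 + T\right)$ ($F{\left(T \right)} = \left(-3 + T\right) T \left(-3\right) = T \left(-3 + T\right) \left(-3\right) = - 3 T \left(-3 + T\right)$)
$M = 17$ ($M = -3 + 20 = 17$)
$w{\left(t \right)} = 17 t^{2}$
$\left(-20116 + F{\left(1 \right)} \left(-10\right) \left(-5\right)\right) + w{\left(-67 \right)} = \left(-20116 + 3 \cdot 1 \left(3 - 1\right) \left(-10\right) \left(-5\right)\right) + 17 \left(-67\right)^{2} = \left(-20116 + 3 \cdot 1 \left(3 - 1\right) \left(-10\right) \left(-5\right)\right) + 17 \cdot 4489 = \left(-20116 + 3 \cdot 1 \cdot 2 \left(-10\right) \left(-5\right)\right) + 76313 = \left(-20116 + 6 \left(-10\right) \left(-5\right)\right) + 76313 = \left(-20116 - -300\right) + 76313 = \left(-20116 + 300\right) + 76313 = -19816 + 76313 = 56497$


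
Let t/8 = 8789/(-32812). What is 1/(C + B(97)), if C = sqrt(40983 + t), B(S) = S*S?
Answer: 77182027/725869526072 - sqrt(2757569460113)/725869526072 ≈ 0.00010404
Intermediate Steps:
B(S) = S**2
t = -17578/8203 (t = 8*(8789/(-32812)) = 8*(8789*(-1/32812)) = 8*(-8789/32812) = -17578/8203 ≈ -2.1429)
C = sqrt(2757569460113)/8203 (C = sqrt(40983 - 17578/8203) = sqrt(336165971/8203) = sqrt(2757569460113)/8203 ≈ 202.44)
1/(C + B(97)) = 1/(sqrt(2757569460113)/8203 + 97**2) = 1/(sqrt(2757569460113)/8203 + 9409) = 1/(9409 + sqrt(2757569460113)/8203)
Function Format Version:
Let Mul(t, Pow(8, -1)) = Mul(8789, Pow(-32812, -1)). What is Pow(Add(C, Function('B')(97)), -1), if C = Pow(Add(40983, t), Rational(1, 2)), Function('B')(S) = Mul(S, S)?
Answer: Add(Rational(77182027, 725869526072), Mul(Rational(-1, 725869526072), Pow(2757569460113, Rational(1, 2)))) ≈ 0.00010404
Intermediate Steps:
Function('B')(S) = Pow(S, 2)
t = Rational(-17578, 8203) (t = Mul(8, Mul(8789, Pow(-32812, -1))) = Mul(8, Mul(8789, Rational(-1, 32812))) = Mul(8, Rational(-8789, 32812)) = Rational(-17578, 8203) ≈ -2.1429)
C = Mul(Rational(1, 8203), Pow(2757569460113, Rational(1, 2))) (C = Pow(Add(40983, Rational(-17578, 8203)), Rational(1, 2)) = Pow(Rational(336165971, 8203), Rational(1, 2)) = Mul(Rational(1, 8203), Pow(2757569460113, Rational(1, 2))) ≈ 202.44)
Pow(Add(C, Function('B')(97)), -1) = Pow(Add(Mul(Rational(1, 8203), Pow(2757569460113, Rational(1, 2))), Pow(97, 2)), -1) = Pow(Add(Mul(Rational(1, 8203), Pow(2757569460113, Rational(1, 2))), 9409), -1) = Pow(Add(9409, Mul(Rational(1, 8203), Pow(2757569460113, Rational(1, 2)))), -1)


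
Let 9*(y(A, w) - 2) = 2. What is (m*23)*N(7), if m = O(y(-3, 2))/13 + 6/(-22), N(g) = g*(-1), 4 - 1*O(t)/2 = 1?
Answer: -4347/143 ≈ -30.399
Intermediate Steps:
y(A, w) = 20/9 (y(A, w) = 2 + (1/9)*2 = 2 + 2/9 = 20/9)
O(t) = 6 (O(t) = 8 - 2*1 = 8 - 2 = 6)
N(g) = -g
m = 27/143 (m = 6/13 + 6/(-22) = 6*(1/13) + 6*(-1/22) = 6/13 - 3/11 = 27/143 ≈ 0.18881)
(m*23)*N(7) = ((27/143)*23)*(-1*7) = (621/143)*(-7) = -4347/143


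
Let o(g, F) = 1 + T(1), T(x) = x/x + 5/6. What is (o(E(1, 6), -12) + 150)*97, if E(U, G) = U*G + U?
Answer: 88949/6 ≈ 14825.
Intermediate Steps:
T(x) = 11/6 (T(x) = 1 + 5*(⅙) = 1 + ⅚ = 11/6)
E(U, G) = U + G*U (E(U, G) = G*U + U = U + G*U)
o(g, F) = 17/6 (o(g, F) = 1 + 11/6 = 17/6)
(o(E(1, 6), -12) + 150)*97 = (17/6 + 150)*97 = (917/6)*97 = 88949/6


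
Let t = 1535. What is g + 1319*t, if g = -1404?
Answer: 2023261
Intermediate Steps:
g + 1319*t = -1404 + 1319*1535 = -1404 + 2024665 = 2023261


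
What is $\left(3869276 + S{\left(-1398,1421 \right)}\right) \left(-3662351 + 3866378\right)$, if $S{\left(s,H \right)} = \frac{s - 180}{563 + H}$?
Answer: $\frac{783121119279081}{992} \approx 7.8944 \cdot 10^{11}$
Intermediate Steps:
$S{\left(s,H \right)} = \frac{-180 + s}{563 + H}$
$\left(3869276 + S{\left(-1398,1421 \right)}\right) \left(-3662351 + 3866378\right) = \left(3869276 + \frac{-180 - 1398}{563 + 1421}\right) \left(-3662351 + 3866378\right) = \left(3869276 + \frac{1}{1984} \left(-1578\right)\right) 204027 = \left(3869276 - \frac{789}{992}\right) 204027 = \frac{3838321003}{992} \cdot 204027 = \frac{783121119279081}{992}$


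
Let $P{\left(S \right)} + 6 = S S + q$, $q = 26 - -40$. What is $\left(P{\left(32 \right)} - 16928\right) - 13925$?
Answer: $-29769$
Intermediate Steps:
$q = 66$ ($q = 26 + 40 = 66$)
$P{\left(S \right)} = 60 + S^{2}$ ($P{\left(S \right)} = -6 + \left(S S + 66\right) = -6 + \left(S^{2} + 66\right) = -6 + \left(66 + S^{2}\right) = 60 + S^{2}$)
$\left(P{\left(32 \right)} - 16928\right) - 13925 = \left(\left(60 + 32^{2}\right) - 16928\right) - 13925 = \left(\left(60 + 1024\right) - 16928\right) - 13925 = \left(1084 - 16928\right) - 13925 = -15844 - 13925 = -29769$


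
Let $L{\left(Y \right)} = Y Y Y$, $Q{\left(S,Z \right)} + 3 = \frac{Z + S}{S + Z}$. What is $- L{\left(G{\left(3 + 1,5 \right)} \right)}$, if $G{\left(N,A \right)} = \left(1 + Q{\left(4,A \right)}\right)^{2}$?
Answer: $-1$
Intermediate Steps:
$Q{\left(S,Z \right)} = -2$ ($Q{\left(S,Z \right)} = -3 + \frac{Z + S}{S + Z} = -3 + \frac{S + Z}{S + Z} = -3 + 1 = -2$)
$G{\left(N,A \right)} = 1$ ($G{\left(N,A \right)} = \left(1 - 2\right)^{2} = \left(-1\right)^{2} = 1$)
$L{\left(Y \right)} = Y^{3}$ ($L{\left(Y \right)} = Y^{2} Y = Y^{3}$)
$- L{\left(G{\left(3 + 1,5 \right)} \right)} = - 1^{3} = \left(-1\right) 1 = -1$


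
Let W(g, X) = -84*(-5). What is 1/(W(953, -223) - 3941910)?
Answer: -1/3941490 ≈ -2.5371e-7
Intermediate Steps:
W(g, X) = 420
1/(W(953, -223) - 3941910) = 1/(420 - 3941910) = 1/(-3941490) = -1/3941490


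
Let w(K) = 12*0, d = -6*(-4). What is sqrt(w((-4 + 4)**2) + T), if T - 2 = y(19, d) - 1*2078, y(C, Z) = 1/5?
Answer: I*sqrt(51895)/5 ≈ 45.561*I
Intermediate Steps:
d = 24
y(C, Z) = 1/5
w(K) = 0
T = -10379/5 (T = 2 + (1/5 - 1*2078) = 2 + (1/5 - 2078) = 2 - 10389/5 = -10379/5 ≈ -2075.8)
sqrt(w((-4 + 4)**2) + T) = sqrt(0 - 10379/5) = sqrt(-10379/5) = I*sqrt(51895)/5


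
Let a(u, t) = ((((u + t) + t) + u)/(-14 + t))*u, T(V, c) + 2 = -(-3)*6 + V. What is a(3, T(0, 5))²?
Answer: 3249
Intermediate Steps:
T(V, c) = 16 + V (T(V, c) = -2 + (-(-3)*6 + V) = -2 + (-3*(-6) + V) = -2 + (18 + V) = 16 + V)
a(u, t) = u*(2*t + 2*u)/(-14 + t) (a(u, t) = ((((t + u) + t) + u)/(-14 + t))*u = (((u + 2*t) + u)/(-14 + t))*u = ((2*t + 2*u)/(-14 + t))*u = u*(2*t + 2*u)/(-14 + t))
a(3, T(0, 5))² = (2*3*((16 + 0) + 3)/(-14 + (16 + 0)))² = (2*3*(16 + 3)/(-14 + 16))² = (2*3*19/2)² = (2*3*(½)*19)² = 57² = 3249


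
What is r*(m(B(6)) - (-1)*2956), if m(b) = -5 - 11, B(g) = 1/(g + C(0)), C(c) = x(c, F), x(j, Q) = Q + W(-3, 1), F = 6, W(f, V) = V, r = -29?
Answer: -85260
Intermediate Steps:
x(j, Q) = 1 + Q (x(j, Q) = Q + 1 = 1 + Q)
C(c) = 7 (C(c) = 1 + 6 = 7)
B(g) = 1/(7 + g) (B(g) = 1/(g + 7) = 1/(7 + g))
m(b) = -16
r*(m(B(6)) - (-1)*2956) = -29*(-16 - (-1)*2956) = -29*(-16 - 1*(-2956)) = -29*(-16 + 2956) = -29*2940 = -85260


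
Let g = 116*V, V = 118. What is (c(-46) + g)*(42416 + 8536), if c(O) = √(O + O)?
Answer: 697430976 + 101904*I*√23 ≈ 6.9743e+8 + 4.8871e+5*I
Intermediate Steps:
g = 13688 (g = 116*118 = 13688)
c(O) = √2*√O (c(O) = √(2*O) = √2*√O)
(c(-46) + g)*(42416 + 8536) = (√2*√(-46) + 13688)*(42416 + 8536) = (√2*(I*√46) + 13688)*50952 = (2*I*√23 + 13688)*50952 = (13688 + 2*I*√23)*50952 = 697430976 + 101904*I*√23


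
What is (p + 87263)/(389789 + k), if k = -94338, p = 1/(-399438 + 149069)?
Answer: 1680611542/5690136263 ≈ 0.29536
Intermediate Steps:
p = -1/250369 (p = 1/(-250369) = -1/250369 ≈ -3.9941e-6)
(p + 87263)/(389789 + k) = (-1/250369 + 87263)/(389789 - 94338) = (21847950046/250369)/295451 = (21847950046/250369)*(1/295451) = 1680611542/5690136263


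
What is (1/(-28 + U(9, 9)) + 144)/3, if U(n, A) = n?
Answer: 2735/57 ≈ 47.982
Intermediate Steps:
(1/(-28 + U(9, 9)) + 144)/3 = (1/(-28 + 9) + 144)/3 = (1/(-19) + 144)/3 = (-1/19 + 144)/3 = (⅓)*(2735/19) = 2735/57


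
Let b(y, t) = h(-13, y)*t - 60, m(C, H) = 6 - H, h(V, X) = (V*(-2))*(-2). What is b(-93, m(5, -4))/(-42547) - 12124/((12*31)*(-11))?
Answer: 129553297/43525581 ≈ 2.9765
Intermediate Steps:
h(V, X) = 4*V (h(V, X) = -2*V*(-2) = 4*V)
b(y, t) = -60 - 52*t (b(y, t) = (4*(-13))*t - 60 = -52*t - 60 = -60 - 52*t)
b(-93, m(5, -4))/(-42547) - 12124/((12*31)*(-11)) = (-60 - 52*(6 - 1*(-4)))/(-42547) - 12124/((12*31)*(-11)) = (-60 - 52*(6 + 4))*(-1/42547) - 12124/(372*(-11)) = (-60 - 52*10)*(-1/42547) - 12124/(-4092) = (-60 - 520)*(-1/42547) - 12124*(-1/4092) = -580*(-1/42547) + 3031/1023 = 580/42547 + 3031/1023 = 129553297/43525581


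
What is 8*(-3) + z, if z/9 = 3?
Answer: 3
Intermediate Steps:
z = 27 (z = 9*3 = 27)
8*(-3) + z = 8*(-3) + 27 = -24 + 27 = 3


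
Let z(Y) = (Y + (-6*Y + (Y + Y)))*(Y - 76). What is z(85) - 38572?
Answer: -40867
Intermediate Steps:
z(Y) = -3*Y*(-76 + Y) (z(Y) = (Y + (-6*Y + 2*Y))*(-76 + Y) = (Y - 4*Y)*(-76 + Y) = (-3*Y)*(-76 + Y) = -3*Y*(-76 + Y))
z(85) - 38572 = 3*85*(76 - 1*85) - 38572 = 3*85*(76 - 85) - 38572 = 3*85*(-9) - 38572 = -2295 - 38572 = -40867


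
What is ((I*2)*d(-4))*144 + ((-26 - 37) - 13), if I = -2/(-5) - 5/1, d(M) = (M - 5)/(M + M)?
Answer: -7832/5 ≈ -1566.4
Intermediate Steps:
d(M) = (-5 + M)/(2*M) (d(M) = (-5 + M)/((2*M)) = (-5 + M)*(1/(2*M)) = (-5 + M)/(2*M))
I = -23/5 (I = -2*(-1/5) - 5*1 = 2/5 - 5 = -23/5 ≈ -4.6000)
((I*2)*d(-4))*144 + ((-26 - 37) - 13) = ((-23/5*2)*((1/2)*(-5 - 4)/(-4)))*144 + ((-26 - 37) - 13) = -23*(-1)*(-9)/(5*4)*144 + (-63 - 13) = -46/5*9/8*144 - 76 = -207/20*144 - 76 = -7452/5 - 76 = -7832/5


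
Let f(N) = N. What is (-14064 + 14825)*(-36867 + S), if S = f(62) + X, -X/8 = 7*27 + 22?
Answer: -29293173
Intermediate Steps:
X = -1688 (X = -8*(7*27 + 22) = -8*(189 + 22) = -8*211 = -1688)
S = -1626 (S = 62 - 1688 = -1626)
(-14064 + 14825)*(-36867 + S) = (-14064 + 14825)*(-36867 - 1626) = 761*(-38493) = -29293173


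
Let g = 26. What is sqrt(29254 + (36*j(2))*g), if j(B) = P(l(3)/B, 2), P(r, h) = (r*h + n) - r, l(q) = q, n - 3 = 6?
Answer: sqrt(39082) ≈ 197.69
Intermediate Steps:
n = 9 (n = 3 + 6 = 9)
P(r, h) = 9 - r + h*r (P(r, h) = (r*h + 9) - r = (h*r + 9) - r = (9 + h*r) - r = 9 - r + h*r)
j(B) = 9 + 3/B (j(B) = 9 - 3/B + 2*(3/B) = 9 - 3/B + 6/B = 9 + 3/B)
sqrt(29254 + (36*j(2))*g) = sqrt(29254 + (36*(9 + 3/2))*26) = sqrt(29254 + (36*(21/2))*26) = sqrt(29254 + 378*26) = sqrt(29254 + 9828) = sqrt(39082)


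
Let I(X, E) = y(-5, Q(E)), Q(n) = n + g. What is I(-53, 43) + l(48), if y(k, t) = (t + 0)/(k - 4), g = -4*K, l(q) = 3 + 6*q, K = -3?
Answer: 2564/9 ≈ 284.89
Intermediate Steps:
g = 12 (g = -4*(-3) = 12)
Q(n) = 12 + n (Q(n) = n + 12 = 12 + n)
y(k, t) = t/(-4 + k)
I(X, E) = -4/3 - E/9 (I(X, E) = (12 + E)/(-4 - 5) = (12 + E)/(-9) = (12 + E)*(-⅑) = -4/3 - E/9)
I(-53, 43) + l(48) = (-4/3 - ⅑*43) + (3 + 6*48) = (-4/3 - 43/9) + (3 + 288) = -55/9 + 291 = 2564/9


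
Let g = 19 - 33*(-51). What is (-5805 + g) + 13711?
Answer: 9608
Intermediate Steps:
g = 1702 (g = 19 + 1683 = 1702)
(-5805 + g) + 13711 = (-5805 + 1702) + 13711 = -4103 + 13711 = 9608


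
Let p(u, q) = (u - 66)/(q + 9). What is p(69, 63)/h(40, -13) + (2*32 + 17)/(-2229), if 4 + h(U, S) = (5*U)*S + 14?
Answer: -1679063/46184880 ≈ -0.036355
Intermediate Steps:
p(u, q) = (-66 + u)/(9 + q)
h(U, S) = 10 + 5*S*U (h(U, S) = -4 + ((5*U)*S + 14) = -4 + (5*S*U + 14) = -4 + (14 + 5*S*U) = 10 + 5*S*U)
p(69, 63)/h(40, -13) + (2*32 + 17)/(-2229) = ((-66 + 69)/(9 + 63))/(10 + 5*(-13)*40) + (2*32 + 17)/(-2229) = (3/72)/(10 - 2600) + (64 + 17)*(-1/2229) = ((1/72)*3)/(-2590) + 81*(-1/2229) = (1/24)*(-1/2590) - 27/743 = -1/62160 - 27/743 = -1679063/46184880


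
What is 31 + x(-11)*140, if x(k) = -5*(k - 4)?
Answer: 10531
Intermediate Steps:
x(k) = 20 - 5*k (x(k) = -5*(-4 + k) = 20 - 5*k)
31 + x(-11)*140 = 31 + (20 - 5*(-11))*140 = 31 + (20 + 55)*140 = 31 + 75*140 = 31 + 10500 = 10531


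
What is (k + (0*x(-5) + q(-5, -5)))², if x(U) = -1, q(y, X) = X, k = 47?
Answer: 1764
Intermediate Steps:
(k + (0*x(-5) + q(-5, -5)))² = (47 + (0*(-1) - 5))² = (47 + (0 - 5))² = (47 - 5)² = 42² = 1764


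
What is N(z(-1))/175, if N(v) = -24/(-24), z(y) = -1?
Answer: 1/175 ≈ 0.0057143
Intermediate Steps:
N(v) = 1 (N(v) = -24*(-1/24) = 1)
N(z(-1))/175 = 1/175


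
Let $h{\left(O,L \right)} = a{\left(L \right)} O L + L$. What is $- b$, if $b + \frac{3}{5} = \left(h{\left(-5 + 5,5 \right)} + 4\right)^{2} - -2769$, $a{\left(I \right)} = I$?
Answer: $- \frac{14247}{5} \approx -2849.4$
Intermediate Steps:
$h{\left(O,L \right)} = L + O L^{2}$ ($h{\left(O,L \right)} = L O L + L = O L^{2} + L = L + O L^{2}$)
$b = \frac{14247}{5}$ ($b = - \frac{3}{5} + \left(\left(5 \left(1 + 5 \left(-5 + 5\right)\right) + 4\right)^{2} - -2769\right) = - \frac{3}{5} + \left(\left(5 \left(1 + 5 \cdot 0\right) + 4\right)^{2} + 2769\right) = - \frac{3}{5} + \left(\left(5 \left(1 + 0\right) + 4\right)^{2} + 2769\right) = - \frac{3}{5} + \left(\left(5 \cdot 1 + 4\right)^{2} + 2769\right) = - \frac{3}{5} + \left(\left(5 + 4\right)^{2} + 2769\right) = - \frac{3}{5} + \left(9^{2} + 2769\right) = - \frac{3}{5} + \left(81 + 2769\right) = - \frac{3}{5} + 2850 = \frac{14247}{5} \approx 2849.4$)
$- b = \left(-1\right) \frac{14247}{5} = - \frac{14247}{5}$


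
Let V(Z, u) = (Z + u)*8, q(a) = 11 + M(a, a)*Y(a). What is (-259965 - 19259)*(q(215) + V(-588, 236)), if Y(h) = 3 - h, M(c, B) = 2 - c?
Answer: -11825415624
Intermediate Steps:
q(a) = 11 + (2 - a)*(3 - a)
V(Z, u) = 8*Z + 8*u
(-259965 - 19259)*(q(215) + V(-588, 236)) = (-259965 - 19259)*((11 + (-3 + 215)*(-2 + 215)) + (8*(-588) + 8*236)) = -279224*((11 + 212*213) + (-4704 + 1888)) = -279224*((11 + 45156) - 2816) = -279224*(45167 - 2816) = -279224*42351 = -11825415624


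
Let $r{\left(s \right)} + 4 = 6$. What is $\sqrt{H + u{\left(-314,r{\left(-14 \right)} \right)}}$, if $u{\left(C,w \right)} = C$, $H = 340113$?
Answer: $\sqrt{339799} \approx 582.92$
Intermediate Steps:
$r{\left(s \right)} = 2$ ($r{\left(s \right)} = -4 + 6 = 2$)
$\sqrt{H + u{\left(-314,r{\left(-14 \right)} \right)}} = \sqrt{340113 - 314} = \sqrt{339799}$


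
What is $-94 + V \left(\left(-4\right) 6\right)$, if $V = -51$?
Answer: $1130$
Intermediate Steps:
$-94 + V \left(\left(-4\right) 6\right) = -94 - 51 \left(\left(-4\right) 6\right) = -94 - -1224 = -94 + 1224 = 1130$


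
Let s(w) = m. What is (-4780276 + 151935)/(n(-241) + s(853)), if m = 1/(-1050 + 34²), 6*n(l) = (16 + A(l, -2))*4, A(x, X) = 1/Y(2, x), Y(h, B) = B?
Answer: -118235599186/272661 ≈ -4.3364e+5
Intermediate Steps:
A(x, X) = 1/x
n(l) = 32/3 + 2/(3*l) (n(l) = ((16 + 1/l)*4)/6 = (64 + 4/l)/6 = 32/3 + 2/(3*l))
m = 1/106 (m = 1/(-1050 + 1156) = 1/106 ≈ 0.0094340)
s(w) = 1/106
(-4780276 + 151935)/(n(-241) + s(853)) = (-4780276 + 151935)/((⅔)*(1 + 16*(-241))/(-241) + 1/106) = -4628341/((⅔)*(-1/241)*(1 - 3856) + 1/106) = -4628341/((⅔)*(-1/241)*(-3855) + 1/106) = -4628341/(2570/241 + 1/106) = -4628341/272661/25546 = -4628341*25546/272661 = -118235599186/272661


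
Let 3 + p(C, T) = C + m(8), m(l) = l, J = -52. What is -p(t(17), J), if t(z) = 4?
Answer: -9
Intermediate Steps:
p(C, T) = 5 + C (p(C, T) = -3 + (C + 8) = -3 + (8 + C) = 5 + C)
-p(t(17), J) = -(5 + 4) = -1*9 = -9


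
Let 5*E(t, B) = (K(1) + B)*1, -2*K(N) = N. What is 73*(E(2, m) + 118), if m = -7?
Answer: 17009/2 ≈ 8504.5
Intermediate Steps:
K(N) = -N/2
E(t, B) = -⅒ + B/5 (E(t, B) = ((-½*1 + B)*1)/5 = ((-½ + B)*1)/5 = (-½ + B)/5 = -⅒ + B/5)
73*(E(2, m) + 118) = 73*((-⅒ + (⅕)*(-7)) + 118) = 73*((-⅒ - 7/5) + 118) = 73*(-3/2 + 118) = 73*(233/2) = 17009/2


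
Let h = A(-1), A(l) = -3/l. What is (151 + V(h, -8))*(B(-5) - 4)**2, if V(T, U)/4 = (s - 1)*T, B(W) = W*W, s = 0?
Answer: 61299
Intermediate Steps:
h = 3 (h = -3/(-1) = -3*(-1) = 3)
B(W) = W**2
V(T, U) = -4*T (V(T, U) = 4*((0 - 1)*T) = 4*(-T) = -4*T)
(151 + V(h, -8))*(B(-5) - 4)**2 = (151 - 4*3)*((-5)**2 - 4)**2 = (151 - 12)*(25 - 4)**2 = 139*21**2 = 139*441 = 61299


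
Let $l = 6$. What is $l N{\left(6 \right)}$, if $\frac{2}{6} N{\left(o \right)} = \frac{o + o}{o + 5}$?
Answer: $\frac{216}{11} \approx 19.636$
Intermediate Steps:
$N{\left(o \right)} = \frac{6 o}{5 + o}$ ($N{\left(o \right)} = 3 \frac{o + o}{o + 5} = 3 \frac{2 o}{5 + o} = \frac{6 o}{5 + o}$)
$l N{\left(6 \right)} = 6 \cdot 6 \cdot 6 \frac{1}{5 + 6} = 6 \cdot 6 \cdot 6 \cdot \frac{1}{11} = 6 \cdot \frac{36}{11} = \frac{216}{11}$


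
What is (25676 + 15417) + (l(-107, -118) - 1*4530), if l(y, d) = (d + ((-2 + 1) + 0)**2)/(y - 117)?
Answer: 8190229/224 ≈ 36564.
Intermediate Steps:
l(y, d) = (1 + d)/(-117 + y) (l(y, d) = (d + (-1 + 0)**2)/(-117 + y) = (d + (-1)**2)/(-117 + y) = (d + 1)/(-117 + y) = (1 + d)/(-117 + y))
(25676 + 15417) + (l(-107, -118) - 1*4530) = (25676 + 15417) + ((1 - 118)/(-117 - 107) - 1*4530) = 41093 + (-117/(-224) - 4530) = 41093 + (-1/224*(-117) - 4530) = 41093 + (117/224 - 4530) = 41093 - 1014603/224 = 8190229/224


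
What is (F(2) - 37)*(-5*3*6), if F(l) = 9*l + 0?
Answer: 1710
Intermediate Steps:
F(l) = 9*l
(F(2) - 37)*(-5*3*6) = (9*2 - 37)*(-5*3*6) = (18 - 37)*(-15*6) = -19*(-90) = 1710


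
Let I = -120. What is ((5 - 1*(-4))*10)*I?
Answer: -10800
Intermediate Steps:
((5 - 1*(-4))*10)*I = ((5 - 1*(-4))*10)*(-120) = ((5 + 4)*10)*(-120) = (9*10)*(-120) = 90*(-120) = -10800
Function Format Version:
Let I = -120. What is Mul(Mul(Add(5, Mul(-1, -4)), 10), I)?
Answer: -10800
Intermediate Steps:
Mul(Mul(Add(5, Mul(-1, -4)), 10), I) = Mul(Mul(Add(5, Mul(-1, -4)), 10), -120) = Mul(Mul(Add(5, 4), 10), -120) = Mul(Mul(9, 10), -120) = Mul(90, -120) = -10800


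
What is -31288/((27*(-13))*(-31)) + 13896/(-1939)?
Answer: -211869808/21098259 ≈ -10.042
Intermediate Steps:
-31288/((27*(-13))*(-31)) + 13896/(-1939) = -31288/((-351*(-31))) + 13896*(-1/1939) = -31288/10881 - 13896/1939 = -211869808/21098259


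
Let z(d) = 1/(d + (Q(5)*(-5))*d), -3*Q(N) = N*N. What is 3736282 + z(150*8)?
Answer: 191297638401/51200 ≈ 3.7363e+6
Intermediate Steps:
Q(N) = -N²/3 (Q(N) = -N*N/3 = -N²/3)
z(d) = 3/(128*d) (z(d) = 1/(d + (-⅓*5²*(-5))*d) = 1/(d + (-⅓*25*(-5))*d) = 1/(d + (-25/3*(-5))*d) = 1/(d + 125*d/3) = 1/(128*d/3) = 3/(128*d))
3736282 + z(150*8) = 3736282 + 3/(128*((150*8))) = 3736282 + (3/128)/1200 = 3736282 + (3/128)*(1/1200) = 3736282 + 1/51200 = 191297638401/51200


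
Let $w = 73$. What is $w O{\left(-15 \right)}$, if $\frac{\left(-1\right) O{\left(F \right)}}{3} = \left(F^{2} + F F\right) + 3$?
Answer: $-99207$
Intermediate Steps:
$O{\left(F \right)} = -9 - 6 F^{2}$ ($O{\left(F \right)} = - 3 \left(\left(F^{2} + F F\right) + 3\right) = - 3 \left(\left(F^{2} + F^{2}\right) + 3\right) = - 3 \left(2 F^{2} + 3\right) = - 3 \left(3 + 2 F^{2}\right) = -9 - 6 F^{2}$)
$w O{\left(-15 \right)} = 73 \left(-9 - 6 \left(-15\right)^{2}\right) = 73 \left(-9 - 1350\right) = 73 \left(-1359\right) = -99207$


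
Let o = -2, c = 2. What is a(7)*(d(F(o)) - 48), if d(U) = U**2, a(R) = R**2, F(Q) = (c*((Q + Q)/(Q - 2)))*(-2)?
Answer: -1568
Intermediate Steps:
F(Q) = -8*Q/(-2 + Q) (F(Q) = (2*((Q + Q)/(Q - 2)))*(-2) = (2*((2*Q)/(-2 + Q)))*(-2) = (2*(2*Q/(-2 + Q)))*(-2) = (4*Q/(-2 + Q))*(-2) = -8*Q/(-2 + Q))
a(7)*(d(F(o)) - 48) = 7**2*((-8*(-2)/(-2 - 2))**2 - 48) = 49*((-8*(-2)/(-4))**2 - 48) = 49*((-8*(-2)*(-1/4))**2 - 48) = 49*((-4)**2 - 48) = 49*(16 - 48) = 49*(-32) = -1568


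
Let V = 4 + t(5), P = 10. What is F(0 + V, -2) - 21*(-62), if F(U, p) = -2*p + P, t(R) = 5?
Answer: 1316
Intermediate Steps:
V = 9 (V = 4 + 5 = 9)
F(U, p) = 10 - 2*p (F(U, p) = -2*p + 10 = 10 - 2*p)
F(0 + V, -2) - 21*(-62) = (10 - 2*(-2)) - 21*(-62) = (10 + 4) + 1302 = 14 + 1302 = 1316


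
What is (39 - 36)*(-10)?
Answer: -30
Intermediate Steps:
(39 - 36)*(-10) = 3*(-10) = -30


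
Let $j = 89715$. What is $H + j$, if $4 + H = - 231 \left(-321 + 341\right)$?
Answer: $85091$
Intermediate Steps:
$H = -4624$ ($H = -4 - 231 \left(-321 + 341\right) = -4 - 4620 = -4624$)
$H + j = -4624 + 89715 = 85091$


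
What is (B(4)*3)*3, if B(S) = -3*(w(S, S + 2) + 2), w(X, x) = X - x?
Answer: 0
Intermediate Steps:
B(S) = 0 (B(S) = -3*((S - (S + 2)) + 2) = -3*((S - (2 + S)) + 2) = -3*((S + (-2 - S)) + 2) = -3*(-2 + 2) = -3*0 = 0)
(B(4)*3)*3 = (0*3)*3 = 0*3 = 0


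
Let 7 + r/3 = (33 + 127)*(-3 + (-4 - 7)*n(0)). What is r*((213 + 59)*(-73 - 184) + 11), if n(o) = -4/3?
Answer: -389933047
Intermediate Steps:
n(o) = -4/3 (n(o) = -4*1/3 = -4/3)
r = 5579 (r = -21 + 3*((33 + 127)*(-3 + (-4 - 7)*(-4/3))) = -21 + 3*(160*(-3 - 11*(-4/3))) = -21 + 3*(160*(-3 + 44/3)) = -21 + 3*(160*(35/3)) = -21 + 3*(5600/3) = -21 + 5600 = 5579)
r*((213 + 59)*(-73 - 184) + 11) = 5579*((213 + 59)*(-73 - 184) + 11) = 5579*(272*(-257) + 11) = 5579*(-69904 + 11) = 5579*(-69893) = -389933047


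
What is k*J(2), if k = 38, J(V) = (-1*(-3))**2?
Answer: 342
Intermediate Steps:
J(V) = 9 (J(V) = 3**2 = 9)
k*J(2) = 38*9 = 342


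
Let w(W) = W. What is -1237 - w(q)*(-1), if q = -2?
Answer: -1239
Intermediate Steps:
-1237 - w(q)*(-1) = -1237 - (-2)*(-1) = -1237 - 1*2 = -1237 - 2 = -1239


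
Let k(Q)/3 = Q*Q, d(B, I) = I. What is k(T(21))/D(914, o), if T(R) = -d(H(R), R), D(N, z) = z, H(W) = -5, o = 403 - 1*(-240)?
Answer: 1323/643 ≈ 2.0575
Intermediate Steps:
o = 643 (o = 403 + 240 = 643)
T(R) = -R
k(Q) = 3*Q² (k(Q) = 3*(Q*Q) = 3*Q²)
k(T(21))/D(914, o) = (3*(-1*21)²)/643 = (3*(-21)²)*(1/643) = (3*441)*(1/643) = 1323*(1/643) = 1323/643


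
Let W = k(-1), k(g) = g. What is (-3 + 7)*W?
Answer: -4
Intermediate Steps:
W = -1
(-3 + 7)*W = (-3 + 7)*(-1) = 4*(-1) = -4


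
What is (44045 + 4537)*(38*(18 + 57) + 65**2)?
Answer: 343717650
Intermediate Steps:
(44045 + 4537)*(38*(18 + 57) + 65**2) = 48582*(38*75 + 4225) = 48582*(2850 + 4225) = 48582*7075 = 343717650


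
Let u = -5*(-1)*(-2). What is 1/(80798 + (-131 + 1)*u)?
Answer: 1/82098 ≈ 1.2181e-5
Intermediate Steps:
u = -10 (u = 5*(-2) = -10)
1/(80798 + (-131 + 1)*u) = 1/(80798 + (-131 + 1)*(-10)) = 1/(80798 - 130*(-10)) = 1/(80798 + 1300) = 1/82098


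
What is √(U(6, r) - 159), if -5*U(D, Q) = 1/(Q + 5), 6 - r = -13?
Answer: I*√572430/60 ≈ 12.61*I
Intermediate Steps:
r = 19 (r = 6 - 1*(-13) = 6 + 13 = 19)
U(D, Q) = -1/(5*(5 + Q)) (U(D, Q) = -1/(5*(Q + 5)) = -1/(5*(5 + Q)))
√(U(6, r) - 159) = √(-1/(25 + 5*19) - 159) = √(-1/(25 + 95) - 159) = √(-1/120 - 159) = √(-19081/120) = I*√572430/60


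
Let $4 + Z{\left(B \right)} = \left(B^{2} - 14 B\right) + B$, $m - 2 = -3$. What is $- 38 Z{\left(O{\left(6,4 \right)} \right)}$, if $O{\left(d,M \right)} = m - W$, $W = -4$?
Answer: $1292$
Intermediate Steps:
$m = -1$ ($m = 2 - 3 = -1$)
$O{\left(d,M \right)} = 3$ ($O{\left(d,M \right)} = -1 - -4 = -1 + 4 = 3$)
$Z{\left(B \right)} = -4 + B^{2} - 13 B$ ($Z{\left(B \right)} = -4 + \left(\left(B^{2} - 14 B\right) + B\right) = -4 + \left(B^{2} - 13 B\right) = -4 + B^{2} - 13 B$)
$- 38 Z{\left(O{\left(6,4 \right)} \right)} = - 38 \left(-4 + 3^{2} - 39\right) = - 38 \left(-4 + 9 - 39\right) = \left(-38\right) \left(-34\right) = 1292$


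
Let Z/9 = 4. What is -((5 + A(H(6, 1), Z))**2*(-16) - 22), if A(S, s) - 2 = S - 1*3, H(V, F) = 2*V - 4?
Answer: 2326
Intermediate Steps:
Z = 36 (Z = 9*4 = 36)
H(V, F) = -4 + 2*V
A(S, s) = -1 + S (A(S, s) = 2 + (S - 1*3) = 2 + (S - 3) = 2 + (-3 + S) = -1 + S)
-((5 + A(H(6, 1), Z))**2*(-16) - 22) = -((5 + (-1 + (-4 + 2*6)))**2*(-16) - 22) = -((5 + (-1 + (-4 + 12)))**2*(-16) - 22) = -((5 + (-1 + 8))**2*(-16) - 22) = -((5 + 7)**2*(-16) - 22) = -(12**2*(-16) - 22) = -(144*(-16) - 22) = -(-2304 - 22) = -1*(-2326) = 2326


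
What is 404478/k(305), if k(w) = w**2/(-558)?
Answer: -225698724/93025 ≈ -2426.2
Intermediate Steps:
k(w) = -w**2/558 (k(w) = w**2*(-1/558) = -w**2/558)
404478/k(305) = 404478/((-1/558*305**2)) = 404478/((-1/558*93025)) = 404478/(-93025/558) = 404478*(-558/93025) = -225698724/93025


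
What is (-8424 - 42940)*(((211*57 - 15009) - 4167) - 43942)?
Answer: 2624238124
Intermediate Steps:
(-8424 - 42940)*(((211*57 - 15009) - 4167) - 43942) = -51364*(((12027 - 15009) - 4167) - 43942) = -51364*((-2982 - 4167) - 43942) = -51364*(-7149 - 43942) = -51364*(-51091) = 2624238124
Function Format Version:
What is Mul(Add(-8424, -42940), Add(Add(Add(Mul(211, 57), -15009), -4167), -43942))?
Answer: 2624238124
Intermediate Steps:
Mul(Add(-8424, -42940), Add(Add(Add(Mul(211, 57), -15009), -4167), -43942)) = Mul(-51364, Add(Add(Add(12027, -15009), -4167), -43942)) = Mul(-51364, Add(Add(-2982, -4167), -43942)) = Mul(-51364, Add(-7149, -43942)) = Mul(-51364, -51091) = 2624238124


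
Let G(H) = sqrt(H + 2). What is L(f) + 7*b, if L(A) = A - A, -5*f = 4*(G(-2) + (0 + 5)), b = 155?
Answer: 1085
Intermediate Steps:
G(H) = sqrt(2 + H)
f = -4 (f = -4*(sqrt(2 - 2) + (0 + 5))/5 = -4*(sqrt(0) + 5)/5 = -4*(0 + 5)/5 = -4*5/5 = -1/5*20 = -4)
L(A) = 0
L(f) + 7*b = 0 + 7*155 = 0 + 1085 = 1085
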